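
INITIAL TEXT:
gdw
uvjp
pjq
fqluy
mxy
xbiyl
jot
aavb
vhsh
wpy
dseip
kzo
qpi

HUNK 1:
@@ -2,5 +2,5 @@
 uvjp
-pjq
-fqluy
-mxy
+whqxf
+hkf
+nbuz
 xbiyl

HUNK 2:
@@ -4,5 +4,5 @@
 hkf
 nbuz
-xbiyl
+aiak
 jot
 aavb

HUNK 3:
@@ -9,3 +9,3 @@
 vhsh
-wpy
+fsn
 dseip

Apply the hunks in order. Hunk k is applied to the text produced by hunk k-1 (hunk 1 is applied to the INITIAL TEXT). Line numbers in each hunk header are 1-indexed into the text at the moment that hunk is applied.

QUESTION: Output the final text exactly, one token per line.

Answer: gdw
uvjp
whqxf
hkf
nbuz
aiak
jot
aavb
vhsh
fsn
dseip
kzo
qpi

Derivation:
Hunk 1: at line 2 remove [pjq,fqluy,mxy] add [whqxf,hkf,nbuz] -> 13 lines: gdw uvjp whqxf hkf nbuz xbiyl jot aavb vhsh wpy dseip kzo qpi
Hunk 2: at line 4 remove [xbiyl] add [aiak] -> 13 lines: gdw uvjp whqxf hkf nbuz aiak jot aavb vhsh wpy dseip kzo qpi
Hunk 3: at line 9 remove [wpy] add [fsn] -> 13 lines: gdw uvjp whqxf hkf nbuz aiak jot aavb vhsh fsn dseip kzo qpi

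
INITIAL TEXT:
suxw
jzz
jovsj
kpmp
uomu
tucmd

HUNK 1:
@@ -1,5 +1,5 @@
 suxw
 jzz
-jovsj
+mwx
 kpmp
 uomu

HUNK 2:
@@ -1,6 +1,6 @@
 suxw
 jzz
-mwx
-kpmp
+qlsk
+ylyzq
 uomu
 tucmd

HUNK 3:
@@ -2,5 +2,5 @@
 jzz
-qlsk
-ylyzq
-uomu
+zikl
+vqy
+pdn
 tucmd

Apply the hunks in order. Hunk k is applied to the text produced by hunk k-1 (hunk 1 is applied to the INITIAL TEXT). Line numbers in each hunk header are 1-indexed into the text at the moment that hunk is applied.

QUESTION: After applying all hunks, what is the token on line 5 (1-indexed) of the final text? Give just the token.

Hunk 1: at line 1 remove [jovsj] add [mwx] -> 6 lines: suxw jzz mwx kpmp uomu tucmd
Hunk 2: at line 1 remove [mwx,kpmp] add [qlsk,ylyzq] -> 6 lines: suxw jzz qlsk ylyzq uomu tucmd
Hunk 3: at line 2 remove [qlsk,ylyzq,uomu] add [zikl,vqy,pdn] -> 6 lines: suxw jzz zikl vqy pdn tucmd
Final line 5: pdn

Answer: pdn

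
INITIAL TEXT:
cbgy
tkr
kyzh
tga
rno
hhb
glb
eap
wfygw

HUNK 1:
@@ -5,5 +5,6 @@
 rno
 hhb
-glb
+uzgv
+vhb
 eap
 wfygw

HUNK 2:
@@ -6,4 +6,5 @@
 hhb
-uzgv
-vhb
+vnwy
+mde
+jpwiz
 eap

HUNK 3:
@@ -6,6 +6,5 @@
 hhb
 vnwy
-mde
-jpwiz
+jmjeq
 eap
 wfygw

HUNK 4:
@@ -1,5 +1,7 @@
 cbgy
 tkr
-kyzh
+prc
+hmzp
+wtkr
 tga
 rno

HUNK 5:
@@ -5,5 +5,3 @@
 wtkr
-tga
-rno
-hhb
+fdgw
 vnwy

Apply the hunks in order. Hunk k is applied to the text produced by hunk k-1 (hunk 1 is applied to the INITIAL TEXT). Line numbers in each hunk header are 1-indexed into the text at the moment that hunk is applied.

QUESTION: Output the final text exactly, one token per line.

Answer: cbgy
tkr
prc
hmzp
wtkr
fdgw
vnwy
jmjeq
eap
wfygw

Derivation:
Hunk 1: at line 5 remove [glb] add [uzgv,vhb] -> 10 lines: cbgy tkr kyzh tga rno hhb uzgv vhb eap wfygw
Hunk 2: at line 6 remove [uzgv,vhb] add [vnwy,mde,jpwiz] -> 11 lines: cbgy tkr kyzh tga rno hhb vnwy mde jpwiz eap wfygw
Hunk 3: at line 6 remove [mde,jpwiz] add [jmjeq] -> 10 lines: cbgy tkr kyzh tga rno hhb vnwy jmjeq eap wfygw
Hunk 4: at line 1 remove [kyzh] add [prc,hmzp,wtkr] -> 12 lines: cbgy tkr prc hmzp wtkr tga rno hhb vnwy jmjeq eap wfygw
Hunk 5: at line 5 remove [tga,rno,hhb] add [fdgw] -> 10 lines: cbgy tkr prc hmzp wtkr fdgw vnwy jmjeq eap wfygw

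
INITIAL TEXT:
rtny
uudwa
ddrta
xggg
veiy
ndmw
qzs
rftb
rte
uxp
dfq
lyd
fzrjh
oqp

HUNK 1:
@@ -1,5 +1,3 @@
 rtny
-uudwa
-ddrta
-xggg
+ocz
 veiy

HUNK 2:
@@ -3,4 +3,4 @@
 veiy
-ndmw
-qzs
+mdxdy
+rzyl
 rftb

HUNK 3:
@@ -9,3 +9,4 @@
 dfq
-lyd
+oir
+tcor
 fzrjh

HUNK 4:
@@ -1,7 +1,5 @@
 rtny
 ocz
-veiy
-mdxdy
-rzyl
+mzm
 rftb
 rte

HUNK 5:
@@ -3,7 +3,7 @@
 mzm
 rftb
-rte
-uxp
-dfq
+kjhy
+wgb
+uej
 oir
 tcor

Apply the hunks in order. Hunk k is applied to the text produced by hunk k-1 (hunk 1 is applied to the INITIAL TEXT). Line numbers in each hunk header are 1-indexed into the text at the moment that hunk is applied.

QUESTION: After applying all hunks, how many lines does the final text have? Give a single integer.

Hunk 1: at line 1 remove [uudwa,ddrta,xggg] add [ocz] -> 12 lines: rtny ocz veiy ndmw qzs rftb rte uxp dfq lyd fzrjh oqp
Hunk 2: at line 3 remove [ndmw,qzs] add [mdxdy,rzyl] -> 12 lines: rtny ocz veiy mdxdy rzyl rftb rte uxp dfq lyd fzrjh oqp
Hunk 3: at line 9 remove [lyd] add [oir,tcor] -> 13 lines: rtny ocz veiy mdxdy rzyl rftb rte uxp dfq oir tcor fzrjh oqp
Hunk 4: at line 1 remove [veiy,mdxdy,rzyl] add [mzm] -> 11 lines: rtny ocz mzm rftb rte uxp dfq oir tcor fzrjh oqp
Hunk 5: at line 3 remove [rte,uxp,dfq] add [kjhy,wgb,uej] -> 11 lines: rtny ocz mzm rftb kjhy wgb uej oir tcor fzrjh oqp
Final line count: 11

Answer: 11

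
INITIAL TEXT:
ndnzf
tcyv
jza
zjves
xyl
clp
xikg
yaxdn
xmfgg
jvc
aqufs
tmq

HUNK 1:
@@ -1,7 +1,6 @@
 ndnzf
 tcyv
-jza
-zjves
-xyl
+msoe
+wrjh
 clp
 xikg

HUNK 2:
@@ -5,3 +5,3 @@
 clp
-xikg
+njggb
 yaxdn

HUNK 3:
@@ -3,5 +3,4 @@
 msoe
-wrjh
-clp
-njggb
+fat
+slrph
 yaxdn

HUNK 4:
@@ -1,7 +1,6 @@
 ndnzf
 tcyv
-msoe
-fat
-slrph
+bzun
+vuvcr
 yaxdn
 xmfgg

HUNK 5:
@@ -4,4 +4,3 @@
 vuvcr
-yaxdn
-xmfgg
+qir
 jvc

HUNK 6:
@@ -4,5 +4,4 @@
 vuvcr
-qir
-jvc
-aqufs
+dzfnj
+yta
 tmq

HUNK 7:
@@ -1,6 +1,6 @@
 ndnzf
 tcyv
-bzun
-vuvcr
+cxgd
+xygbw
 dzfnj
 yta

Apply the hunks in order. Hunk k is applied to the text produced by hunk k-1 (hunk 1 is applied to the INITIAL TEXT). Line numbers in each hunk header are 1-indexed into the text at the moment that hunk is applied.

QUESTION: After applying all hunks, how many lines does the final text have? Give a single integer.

Answer: 7

Derivation:
Hunk 1: at line 1 remove [jza,zjves,xyl] add [msoe,wrjh] -> 11 lines: ndnzf tcyv msoe wrjh clp xikg yaxdn xmfgg jvc aqufs tmq
Hunk 2: at line 5 remove [xikg] add [njggb] -> 11 lines: ndnzf tcyv msoe wrjh clp njggb yaxdn xmfgg jvc aqufs tmq
Hunk 3: at line 3 remove [wrjh,clp,njggb] add [fat,slrph] -> 10 lines: ndnzf tcyv msoe fat slrph yaxdn xmfgg jvc aqufs tmq
Hunk 4: at line 1 remove [msoe,fat,slrph] add [bzun,vuvcr] -> 9 lines: ndnzf tcyv bzun vuvcr yaxdn xmfgg jvc aqufs tmq
Hunk 5: at line 4 remove [yaxdn,xmfgg] add [qir] -> 8 lines: ndnzf tcyv bzun vuvcr qir jvc aqufs tmq
Hunk 6: at line 4 remove [qir,jvc,aqufs] add [dzfnj,yta] -> 7 lines: ndnzf tcyv bzun vuvcr dzfnj yta tmq
Hunk 7: at line 1 remove [bzun,vuvcr] add [cxgd,xygbw] -> 7 lines: ndnzf tcyv cxgd xygbw dzfnj yta tmq
Final line count: 7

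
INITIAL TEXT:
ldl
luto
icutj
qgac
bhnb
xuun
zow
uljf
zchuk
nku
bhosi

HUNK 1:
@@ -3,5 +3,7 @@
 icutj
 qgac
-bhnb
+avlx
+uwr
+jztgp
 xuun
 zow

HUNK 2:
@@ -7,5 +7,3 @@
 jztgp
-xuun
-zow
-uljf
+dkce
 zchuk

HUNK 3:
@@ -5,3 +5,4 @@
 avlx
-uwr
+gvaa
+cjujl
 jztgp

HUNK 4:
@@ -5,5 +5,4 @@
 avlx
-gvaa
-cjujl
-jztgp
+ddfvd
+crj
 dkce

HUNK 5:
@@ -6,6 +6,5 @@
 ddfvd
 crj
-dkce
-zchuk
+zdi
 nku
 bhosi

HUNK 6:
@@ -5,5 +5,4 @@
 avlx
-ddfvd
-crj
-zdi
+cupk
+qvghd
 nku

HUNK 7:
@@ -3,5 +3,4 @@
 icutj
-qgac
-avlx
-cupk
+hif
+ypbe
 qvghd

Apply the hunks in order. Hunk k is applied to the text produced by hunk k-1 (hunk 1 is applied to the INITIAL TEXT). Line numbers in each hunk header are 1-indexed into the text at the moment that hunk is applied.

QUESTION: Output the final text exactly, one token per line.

Hunk 1: at line 3 remove [bhnb] add [avlx,uwr,jztgp] -> 13 lines: ldl luto icutj qgac avlx uwr jztgp xuun zow uljf zchuk nku bhosi
Hunk 2: at line 7 remove [xuun,zow,uljf] add [dkce] -> 11 lines: ldl luto icutj qgac avlx uwr jztgp dkce zchuk nku bhosi
Hunk 3: at line 5 remove [uwr] add [gvaa,cjujl] -> 12 lines: ldl luto icutj qgac avlx gvaa cjujl jztgp dkce zchuk nku bhosi
Hunk 4: at line 5 remove [gvaa,cjujl,jztgp] add [ddfvd,crj] -> 11 lines: ldl luto icutj qgac avlx ddfvd crj dkce zchuk nku bhosi
Hunk 5: at line 6 remove [dkce,zchuk] add [zdi] -> 10 lines: ldl luto icutj qgac avlx ddfvd crj zdi nku bhosi
Hunk 6: at line 5 remove [ddfvd,crj,zdi] add [cupk,qvghd] -> 9 lines: ldl luto icutj qgac avlx cupk qvghd nku bhosi
Hunk 7: at line 3 remove [qgac,avlx,cupk] add [hif,ypbe] -> 8 lines: ldl luto icutj hif ypbe qvghd nku bhosi

Answer: ldl
luto
icutj
hif
ypbe
qvghd
nku
bhosi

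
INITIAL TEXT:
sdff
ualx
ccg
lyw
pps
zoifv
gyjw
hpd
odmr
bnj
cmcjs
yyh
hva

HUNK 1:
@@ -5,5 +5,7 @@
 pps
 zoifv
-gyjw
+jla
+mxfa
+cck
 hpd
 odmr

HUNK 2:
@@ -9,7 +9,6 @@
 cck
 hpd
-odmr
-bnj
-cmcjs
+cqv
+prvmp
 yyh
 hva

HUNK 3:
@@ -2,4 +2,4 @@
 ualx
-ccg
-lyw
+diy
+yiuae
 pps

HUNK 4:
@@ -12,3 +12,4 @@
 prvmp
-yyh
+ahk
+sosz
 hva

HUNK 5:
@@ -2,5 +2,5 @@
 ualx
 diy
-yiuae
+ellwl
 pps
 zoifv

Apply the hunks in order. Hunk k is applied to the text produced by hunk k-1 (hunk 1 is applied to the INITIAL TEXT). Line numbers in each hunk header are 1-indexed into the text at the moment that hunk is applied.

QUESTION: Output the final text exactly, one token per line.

Answer: sdff
ualx
diy
ellwl
pps
zoifv
jla
mxfa
cck
hpd
cqv
prvmp
ahk
sosz
hva

Derivation:
Hunk 1: at line 5 remove [gyjw] add [jla,mxfa,cck] -> 15 lines: sdff ualx ccg lyw pps zoifv jla mxfa cck hpd odmr bnj cmcjs yyh hva
Hunk 2: at line 9 remove [odmr,bnj,cmcjs] add [cqv,prvmp] -> 14 lines: sdff ualx ccg lyw pps zoifv jla mxfa cck hpd cqv prvmp yyh hva
Hunk 3: at line 2 remove [ccg,lyw] add [diy,yiuae] -> 14 lines: sdff ualx diy yiuae pps zoifv jla mxfa cck hpd cqv prvmp yyh hva
Hunk 4: at line 12 remove [yyh] add [ahk,sosz] -> 15 lines: sdff ualx diy yiuae pps zoifv jla mxfa cck hpd cqv prvmp ahk sosz hva
Hunk 5: at line 2 remove [yiuae] add [ellwl] -> 15 lines: sdff ualx diy ellwl pps zoifv jla mxfa cck hpd cqv prvmp ahk sosz hva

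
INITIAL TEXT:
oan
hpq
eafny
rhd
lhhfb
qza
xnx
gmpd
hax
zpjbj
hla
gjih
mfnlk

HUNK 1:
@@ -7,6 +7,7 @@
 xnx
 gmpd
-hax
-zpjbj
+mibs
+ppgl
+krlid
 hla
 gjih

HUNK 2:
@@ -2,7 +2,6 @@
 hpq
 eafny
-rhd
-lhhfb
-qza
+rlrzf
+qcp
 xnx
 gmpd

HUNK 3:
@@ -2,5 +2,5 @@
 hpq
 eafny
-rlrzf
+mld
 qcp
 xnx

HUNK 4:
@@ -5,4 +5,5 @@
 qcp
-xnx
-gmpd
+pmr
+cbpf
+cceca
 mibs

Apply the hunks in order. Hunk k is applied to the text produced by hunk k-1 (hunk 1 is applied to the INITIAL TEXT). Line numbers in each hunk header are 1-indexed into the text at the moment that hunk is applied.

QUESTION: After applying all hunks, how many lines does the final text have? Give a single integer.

Hunk 1: at line 7 remove [hax,zpjbj] add [mibs,ppgl,krlid] -> 14 lines: oan hpq eafny rhd lhhfb qza xnx gmpd mibs ppgl krlid hla gjih mfnlk
Hunk 2: at line 2 remove [rhd,lhhfb,qza] add [rlrzf,qcp] -> 13 lines: oan hpq eafny rlrzf qcp xnx gmpd mibs ppgl krlid hla gjih mfnlk
Hunk 3: at line 2 remove [rlrzf] add [mld] -> 13 lines: oan hpq eafny mld qcp xnx gmpd mibs ppgl krlid hla gjih mfnlk
Hunk 4: at line 5 remove [xnx,gmpd] add [pmr,cbpf,cceca] -> 14 lines: oan hpq eafny mld qcp pmr cbpf cceca mibs ppgl krlid hla gjih mfnlk
Final line count: 14

Answer: 14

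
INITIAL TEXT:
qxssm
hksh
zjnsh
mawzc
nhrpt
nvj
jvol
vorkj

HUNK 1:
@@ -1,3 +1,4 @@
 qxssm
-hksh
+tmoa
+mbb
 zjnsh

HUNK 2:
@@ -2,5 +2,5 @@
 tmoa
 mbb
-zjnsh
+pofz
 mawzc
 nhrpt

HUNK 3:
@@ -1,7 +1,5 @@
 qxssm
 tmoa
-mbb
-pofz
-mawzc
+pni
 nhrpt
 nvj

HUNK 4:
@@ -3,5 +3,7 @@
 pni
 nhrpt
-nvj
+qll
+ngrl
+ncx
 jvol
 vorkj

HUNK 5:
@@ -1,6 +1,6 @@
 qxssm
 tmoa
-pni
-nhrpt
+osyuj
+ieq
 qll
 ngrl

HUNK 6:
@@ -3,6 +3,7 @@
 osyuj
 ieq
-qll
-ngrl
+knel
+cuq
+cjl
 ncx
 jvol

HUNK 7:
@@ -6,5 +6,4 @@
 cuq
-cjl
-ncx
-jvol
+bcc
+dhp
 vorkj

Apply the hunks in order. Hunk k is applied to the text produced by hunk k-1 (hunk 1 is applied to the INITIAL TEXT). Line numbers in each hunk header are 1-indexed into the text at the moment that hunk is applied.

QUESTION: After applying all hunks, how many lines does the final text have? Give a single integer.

Hunk 1: at line 1 remove [hksh] add [tmoa,mbb] -> 9 lines: qxssm tmoa mbb zjnsh mawzc nhrpt nvj jvol vorkj
Hunk 2: at line 2 remove [zjnsh] add [pofz] -> 9 lines: qxssm tmoa mbb pofz mawzc nhrpt nvj jvol vorkj
Hunk 3: at line 1 remove [mbb,pofz,mawzc] add [pni] -> 7 lines: qxssm tmoa pni nhrpt nvj jvol vorkj
Hunk 4: at line 3 remove [nvj] add [qll,ngrl,ncx] -> 9 lines: qxssm tmoa pni nhrpt qll ngrl ncx jvol vorkj
Hunk 5: at line 1 remove [pni,nhrpt] add [osyuj,ieq] -> 9 lines: qxssm tmoa osyuj ieq qll ngrl ncx jvol vorkj
Hunk 6: at line 3 remove [qll,ngrl] add [knel,cuq,cjl] -> 10 lines: qxssm tmoa osyuj ieq knel cuq cjl ncx jvol vorkj
Hunk 7: at line 6 remove [cjl,ncx,jvol] add [bcc,dhp] -> 9 lines: qxssm tmoa osyuj ieq knel cuq bcc dhp vorkj
Final line count: 9

Answer: 9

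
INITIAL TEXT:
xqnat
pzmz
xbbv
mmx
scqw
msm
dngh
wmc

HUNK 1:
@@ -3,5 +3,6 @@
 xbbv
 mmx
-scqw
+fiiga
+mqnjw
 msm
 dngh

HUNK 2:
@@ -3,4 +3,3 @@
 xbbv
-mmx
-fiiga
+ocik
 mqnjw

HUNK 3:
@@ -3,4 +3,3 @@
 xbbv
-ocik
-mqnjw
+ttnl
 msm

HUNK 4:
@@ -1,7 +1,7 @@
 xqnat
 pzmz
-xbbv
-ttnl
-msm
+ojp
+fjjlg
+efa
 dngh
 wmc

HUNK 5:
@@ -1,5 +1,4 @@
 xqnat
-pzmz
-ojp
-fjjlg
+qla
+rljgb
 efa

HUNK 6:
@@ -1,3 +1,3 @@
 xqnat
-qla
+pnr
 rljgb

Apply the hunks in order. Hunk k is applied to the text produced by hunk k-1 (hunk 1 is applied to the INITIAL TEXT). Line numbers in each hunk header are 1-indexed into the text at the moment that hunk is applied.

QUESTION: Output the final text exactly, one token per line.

Hunk 1: at line 3 remove [scqw] add [fiiga,mqnjw] -> 9 lines: xqnat pzmz xbbv mmx fiiga mqnjw msm dngh wmc
Hunk 2: at line 3 remove [mmx,fiiga] add [ocik] -> 8 lines: xqnat pzmz xbbv ocik mqnjw msm dngh wmc
Hunk 3: at line 3 remove [ocik,mqnjw] add [ttnl] -> 7 lines: xqnat pzmz xbbv ttnl msm dngh wmc
Hunk 4: at line 1 remove [xbbv,ttnl,msm] add [ojp,fjjlg,efa] -> 7 lines: xqnat pzmz ojp fjjlg efa dngh wmc
Hunk 5: at line 1 remove [pzmz,ojp,fjjlg] add [qla,rljgb] -> 6 lines: xqnat qla rljgb efa dngh wmc
Hunk 6: at line 1 remove [qla] add [pnr] -> 6 lines: xqnat pnr rljgb efa dngh wmc

Answer: xqnat
pnr
rljgb
efa
dngh
wmc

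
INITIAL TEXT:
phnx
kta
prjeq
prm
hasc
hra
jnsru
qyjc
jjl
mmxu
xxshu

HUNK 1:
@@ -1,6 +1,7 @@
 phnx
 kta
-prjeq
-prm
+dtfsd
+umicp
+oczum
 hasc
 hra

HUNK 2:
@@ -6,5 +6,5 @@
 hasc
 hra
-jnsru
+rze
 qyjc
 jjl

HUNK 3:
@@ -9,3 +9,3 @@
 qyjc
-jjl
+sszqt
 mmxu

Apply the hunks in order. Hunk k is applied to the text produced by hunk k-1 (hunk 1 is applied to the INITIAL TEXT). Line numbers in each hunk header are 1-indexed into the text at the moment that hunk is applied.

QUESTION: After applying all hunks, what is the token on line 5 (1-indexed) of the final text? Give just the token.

Answer: oczum

Derivation:
Hunk 1: at line 1 remove [prjeq,prm] add [dtfsd,umicp,oczum] -> 12 lines: phnx kta dtfsd umicp oczum hasc hra jnsru qyjc jjl mmxu xxshu
Hunk 2: at line 6 remove [jnsru] add [rze] -> 12 lines: phnx kta dtfsd umicp oczum hasc hra rze qyjc jjl mmxu xxshu
Hunk 3: at line 9 remove [jjl] add [sszqt] -> 12 lines: phnx kta dtfsd umicp oczum hasc hra rze qyjc sszqt mmxu xxshu
Final line 5: oczum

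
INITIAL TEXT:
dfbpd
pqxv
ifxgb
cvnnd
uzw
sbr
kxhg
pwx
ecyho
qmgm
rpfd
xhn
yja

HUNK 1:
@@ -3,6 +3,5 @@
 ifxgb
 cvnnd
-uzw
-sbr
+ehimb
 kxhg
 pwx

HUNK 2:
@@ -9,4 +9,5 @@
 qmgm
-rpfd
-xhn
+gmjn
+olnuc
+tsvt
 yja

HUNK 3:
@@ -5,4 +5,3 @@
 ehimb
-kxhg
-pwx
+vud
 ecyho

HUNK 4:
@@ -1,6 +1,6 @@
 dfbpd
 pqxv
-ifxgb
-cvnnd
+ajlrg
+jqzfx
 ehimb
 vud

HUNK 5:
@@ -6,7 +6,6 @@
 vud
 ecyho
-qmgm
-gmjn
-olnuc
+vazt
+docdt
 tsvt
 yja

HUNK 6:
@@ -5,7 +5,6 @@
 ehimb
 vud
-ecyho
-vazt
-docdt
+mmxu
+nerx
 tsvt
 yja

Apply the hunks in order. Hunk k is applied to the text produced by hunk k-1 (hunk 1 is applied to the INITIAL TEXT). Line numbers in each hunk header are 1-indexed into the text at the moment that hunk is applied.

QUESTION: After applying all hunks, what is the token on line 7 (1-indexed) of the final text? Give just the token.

Answer: mmxu

Derivation:
Hunk 1: at line 3 remove [uzw,sbr] add [ehimb] -> 12 lines: dfbpd pqxv ifxgb cvnnd ehimb kxhg pwx ecyho qmgm rpfd xhn yja
Hunk 2: at line 9 remove [rpfd,xhn] add [gmjn,olnuc,tsvt] -> 13 lines: dfbpd pqxv ifxgb cvnnd ehimb kxhg pwx ecyho qmgm gmjn olnuc tsvt yja
Hunk 3: at line 5 remove [kxhg,pwx] add [vud] -> 12 lines: dfbpd pqxv ifxgb cvnnd ehimb vud ecyho qmgm gmjn olnuc tsvt yja
Hunk 4: at line 1 remove [ifxgb,cvnnd] add [ajlrg,jqzfx] -> 12 lines: dfbpd pqxv ajlrg jqzfx ehimb vud ecyho qmgm gmjn olnuc tsvt yja
Hunk 5: at line 6 remove [qmgm,gmjn,olnuc] add [vazt,docdt] -> 11 lines: dfbpd pqxv ajlrg jqzfx ehimb vud ecyho vazt docdt tsvt yja
Hunk 6: at line 5 remove [ecyho,vazt,docdt] add [mmxu,nerx] -> 10 lines: dfbpd pqxv ajlrg jqzfx ehimb vud mmxu nerx tsvt yja
Final line 7: mmxu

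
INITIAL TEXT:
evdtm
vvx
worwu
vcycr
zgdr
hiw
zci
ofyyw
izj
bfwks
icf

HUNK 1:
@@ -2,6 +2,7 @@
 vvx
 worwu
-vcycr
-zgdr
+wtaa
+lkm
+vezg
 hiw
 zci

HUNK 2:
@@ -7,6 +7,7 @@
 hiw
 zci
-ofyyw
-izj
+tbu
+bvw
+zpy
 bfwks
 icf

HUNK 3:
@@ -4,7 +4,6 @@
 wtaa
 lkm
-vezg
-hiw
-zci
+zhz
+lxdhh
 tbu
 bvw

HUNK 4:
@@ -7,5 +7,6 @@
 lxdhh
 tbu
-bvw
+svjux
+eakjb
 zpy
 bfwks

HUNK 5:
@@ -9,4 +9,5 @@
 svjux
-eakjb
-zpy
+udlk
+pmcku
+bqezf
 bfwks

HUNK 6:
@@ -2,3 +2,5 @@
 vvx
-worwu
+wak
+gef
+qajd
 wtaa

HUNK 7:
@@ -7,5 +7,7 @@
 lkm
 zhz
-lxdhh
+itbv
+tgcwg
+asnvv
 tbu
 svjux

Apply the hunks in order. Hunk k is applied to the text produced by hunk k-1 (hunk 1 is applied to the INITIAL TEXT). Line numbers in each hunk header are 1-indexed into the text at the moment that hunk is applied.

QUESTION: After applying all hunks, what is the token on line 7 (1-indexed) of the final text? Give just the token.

Answer: lkm

Derivation:
Hunk 1: at line 2 remove [vcycr,zgdr] add [wtaa,lkm,vezg] -> 12 lines: evdtm vvx worwu wtaa lkm vezg hiw zci ofyyw izj bfwks icf
Hunk 2: at line 7 remove [ofyyw,izj] add [tbu,bvw,zpy] -> 13 lines: evdtm vvx worwu wtaa lkm vezg hiw zci tbu bvw zpy bfwks icf
Hunk 3: at line 4 remove [vezg,hiw,zci] add [zhz,lxdhh] -> 12 lines: evdtm vvx worwu wtaa lkm zhz lxdhh tbu bvw zpy bfwks icf
Hunk 4: at line 7 remove [bvw] add [svjux,eakjb] -> 13 lines: evdtm vvx worwu wtaa lkm zhz lxdhh tbu svjux eakjb zpy bfwks icf
Hunk 5: at line 9 remove [eakjb,zpy] add [udlk,pmcku,bqezf] -> 14 lines: evdtm vvx worwu wtaa lkm zhz lxdhh tbu svjux udlk pmcku bqezf bfwks icf
Hunk 6: at line 2 remove [worwu] add [wak,gef,qajd] -> 16 lines: evdtm vvx wak gef qajd wtaa lkm zhz lxdhh tbu svjux udlk pmcku bqezf bfwks icf
Hunk 7: at line 7 remove [lxdhh] add [itbv,tgcwg,asnvv] -> 18 lines: evdtm vvx wak gef qajd wtaa lkm zhz itbv tgcwg asnvv tbu svjux udlk pmcku bqezf bfwks icf
Final line 7: lkm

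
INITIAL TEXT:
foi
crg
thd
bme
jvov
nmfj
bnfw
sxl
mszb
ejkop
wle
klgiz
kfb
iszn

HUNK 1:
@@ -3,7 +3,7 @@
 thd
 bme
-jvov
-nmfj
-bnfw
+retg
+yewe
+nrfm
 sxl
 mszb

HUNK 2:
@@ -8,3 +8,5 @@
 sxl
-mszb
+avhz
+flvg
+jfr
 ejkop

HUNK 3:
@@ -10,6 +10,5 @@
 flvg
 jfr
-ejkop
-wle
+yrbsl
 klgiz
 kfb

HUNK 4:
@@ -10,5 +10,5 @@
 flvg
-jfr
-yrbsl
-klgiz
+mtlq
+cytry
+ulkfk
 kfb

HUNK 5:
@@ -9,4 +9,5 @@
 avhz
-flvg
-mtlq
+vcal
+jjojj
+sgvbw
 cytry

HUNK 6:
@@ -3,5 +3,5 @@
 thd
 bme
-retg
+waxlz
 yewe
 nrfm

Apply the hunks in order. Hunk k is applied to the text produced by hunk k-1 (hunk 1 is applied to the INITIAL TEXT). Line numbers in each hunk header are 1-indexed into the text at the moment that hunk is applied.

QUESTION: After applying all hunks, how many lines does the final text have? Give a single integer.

Answer: 16

Derivation:
Hunk 1: at line 3 remove [jvov,nmfj,bnfw] add [retg,yewe,nrfm] -> 14 lines: foi crg thd bme retg yewe nrfm sxl mszb ejkop wle klgiz kfb iszn
Hunk 2: at line 8 remove [mszb] add [avhz,flvg,jfr] -> 16 lines: foi crg thd bme retg yewe nrfm sxl avhz flvg jfr ejkop wle klgiz kfb iszn
Hunk 3: at line 10 remove [ejkop,wle] add [yrbsl] -> 15 lines: foi crg thd bme retg yewe nrfm sxl avhz flvg jfr yrbsl klgiz kfb iszn
Hunk 4: at line 10 remove [jfr,yrbsl,klgiz] add [mtlq,cytry,ulkfk] -> 15 lines: foi crg thd bme retg yewe nrfm sxl avhz flvg mtlq cytry ulkfk kfb iszn
Hunk 5: at line 9 remove [flvg,mtlq] add [vcal,jjojj,sgvbw] -> 16 lines: foi crg thd bme retg yewe nrfm sxl avhz vcal jjojj sgvbw cytry ulkfk kfb iszn
Hunk 6: at line 3 remove [retg] add [waxlz] -> 16 lines: foi crg thd bme waxlz yewe nrfm sxl avhz vcal jjojj sgvbw cytry ulkfk kfb iszn
Final line count: 16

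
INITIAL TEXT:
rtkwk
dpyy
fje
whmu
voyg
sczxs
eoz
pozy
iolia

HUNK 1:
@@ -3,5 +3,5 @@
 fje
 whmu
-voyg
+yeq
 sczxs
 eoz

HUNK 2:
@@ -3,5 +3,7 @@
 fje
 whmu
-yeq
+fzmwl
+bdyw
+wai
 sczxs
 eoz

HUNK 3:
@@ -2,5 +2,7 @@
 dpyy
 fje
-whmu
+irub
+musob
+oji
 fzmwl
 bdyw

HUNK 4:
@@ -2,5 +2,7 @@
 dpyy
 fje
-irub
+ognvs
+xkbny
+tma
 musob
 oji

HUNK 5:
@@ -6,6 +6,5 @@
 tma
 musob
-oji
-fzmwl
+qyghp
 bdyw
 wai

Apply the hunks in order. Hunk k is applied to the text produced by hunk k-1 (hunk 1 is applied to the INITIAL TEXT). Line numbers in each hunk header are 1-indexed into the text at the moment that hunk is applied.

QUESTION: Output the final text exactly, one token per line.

Answer: rtkwk
dpyy
fje
ognvs
xkbny
tma
musob
qyghp
bdyw
wai
sczxs
eoz
pozy
iolia

Derivation:
Hunk 1: at line 3 remove [voyg] add [yeq] -> 9 lines: rtkwk dpyy fje whmu yeq sczxs eoz pozy iolia
Hunk 2: at line 3 remove [yeq] add [fzmwl,bdyw,wai] -> 11 lines: rtkwk dpyy fje whmu fzmwl bdyw wai sczxs eoz pozy iolia
Hunk 3: at line 2 remove [whmu] add [irub,musob,oji] -> 13 lines: rtkwk dpyy fje irub musob oji fzmwl bdyw wai sczxs eoz pozy iolia
Hunk 4: at line 2 remove [irub] add [ognvs,xkbny,tma] -> 15 lines: rtkwk dpyy fje ognvs xkbny tma musob oji fzmwl bdyw wai sczxs eoz pozy iolia
Hunk 5: at line 6 remove [oji,fzmwl] add [qyghp] -> 14 lines: rtkwk dpyy fje ognvs xkbny tma musob qyghp bdyw wai sczxs eoz pozy iolia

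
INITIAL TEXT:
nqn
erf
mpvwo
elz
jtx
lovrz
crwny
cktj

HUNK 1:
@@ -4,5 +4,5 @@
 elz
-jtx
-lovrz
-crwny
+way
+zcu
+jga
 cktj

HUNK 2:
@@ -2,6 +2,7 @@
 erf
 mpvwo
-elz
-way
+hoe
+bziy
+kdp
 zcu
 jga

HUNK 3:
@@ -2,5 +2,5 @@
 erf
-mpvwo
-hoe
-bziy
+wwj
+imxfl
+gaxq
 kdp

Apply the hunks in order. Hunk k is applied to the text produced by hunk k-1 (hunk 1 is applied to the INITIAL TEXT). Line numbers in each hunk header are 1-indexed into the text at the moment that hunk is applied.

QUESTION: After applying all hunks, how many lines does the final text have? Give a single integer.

Hunk 1: at line 4 remove [jtx,lovrz,crwny] add [way,zcu,jga] -> 8 lines: nqn erf mpvwo elz way zcu jga cktj
Hunk 2: at line 2 remove [elz,way] add [hoe,bziy,kdp] -> 9 lines: nqn erf mpvwo hoe bziy kdp zcu jga cktj
Hunk 3: at line 2 remove [mpvwo,hoe,bziy] add [wwj,imxfl,gaxq] -> 9 lines: nqn erf wwj imxfl gaxq kdp zcu jga cktj
Final line count: 9

Answer: 9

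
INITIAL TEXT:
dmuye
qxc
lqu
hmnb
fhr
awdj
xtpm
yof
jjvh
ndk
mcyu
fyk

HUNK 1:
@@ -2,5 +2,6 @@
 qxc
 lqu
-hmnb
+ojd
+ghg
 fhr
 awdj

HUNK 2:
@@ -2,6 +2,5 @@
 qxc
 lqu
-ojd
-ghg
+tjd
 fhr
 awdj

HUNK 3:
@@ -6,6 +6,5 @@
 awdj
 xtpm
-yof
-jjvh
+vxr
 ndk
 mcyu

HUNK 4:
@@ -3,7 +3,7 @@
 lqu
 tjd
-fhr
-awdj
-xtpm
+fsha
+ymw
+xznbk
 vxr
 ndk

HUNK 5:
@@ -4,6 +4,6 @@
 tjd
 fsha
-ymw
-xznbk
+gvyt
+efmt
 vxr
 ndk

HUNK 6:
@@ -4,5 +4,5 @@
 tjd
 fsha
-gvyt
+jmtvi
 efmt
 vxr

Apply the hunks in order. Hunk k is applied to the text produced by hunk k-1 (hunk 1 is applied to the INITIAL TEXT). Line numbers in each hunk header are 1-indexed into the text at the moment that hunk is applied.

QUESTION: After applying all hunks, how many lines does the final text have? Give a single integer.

Hunk 1: at line 2 remove [hmnb] add [ojd,ghg] -> 13 lines: dmuye qxc lqu ojd ghg fhr awdj xtpm yof jjvh ndk mcyu fyk
Hunk 2: at line 2 remove [ojd,ghg] add [tjd] -> 12 lines: dmuye qxc lqu tjd fhr awdj xtpm yof jjvh ndk mcyu fyk
Hunk 3: at line 6 remove [yof,jjvh] add [vxr] -> 11 lines: dmuye qxc lqu tjd fhr awdj xtpm vxr ndk mcyu fyk
Hunk 4: at line 3 remove [fhr,awdj,xtpm] add [fsha,ymw,xznbk] -> 11 lines: dmuye qxc lqu tjd fsha ymw xznbk vxr ndk mcyu fyk
Hunk 5: at line 4 remove [ymw,xznbk] add [gvyt,efmt] -> 11 lines: dmuye qxc lqu tjd fsha gvyt efmt vxr ndk mcyu fyk
Hunk 6: at line 4 remove [gvyt] add [jmtvi] -> 11 lines: dmuye qxc lqu tjd fsha jmtvi efmt vxr ndk mcyu fyk
Final line count: 11

Answer: 11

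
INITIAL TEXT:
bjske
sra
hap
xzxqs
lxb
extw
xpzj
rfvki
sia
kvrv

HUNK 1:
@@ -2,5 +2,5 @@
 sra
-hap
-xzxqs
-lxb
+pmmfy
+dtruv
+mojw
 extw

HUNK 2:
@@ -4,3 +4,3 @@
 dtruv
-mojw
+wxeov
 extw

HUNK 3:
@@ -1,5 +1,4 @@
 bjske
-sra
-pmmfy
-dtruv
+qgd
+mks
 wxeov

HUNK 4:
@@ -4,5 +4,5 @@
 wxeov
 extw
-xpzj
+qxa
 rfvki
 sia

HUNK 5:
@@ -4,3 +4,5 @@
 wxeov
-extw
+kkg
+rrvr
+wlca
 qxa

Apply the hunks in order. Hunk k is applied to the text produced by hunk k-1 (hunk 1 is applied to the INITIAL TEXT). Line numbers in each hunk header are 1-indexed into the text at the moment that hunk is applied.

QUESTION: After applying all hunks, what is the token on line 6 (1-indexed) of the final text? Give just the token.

Hunk 1: at line 2 remove [hap,xzxqs,lxb] add [pmmfy,dtruv,mojw] -> 10 lines: bjske sra pmmfy dtruv mojw extw xpzj rfvki sia kvrv
Hunk 2: at line 4 remove [mojw] add [wxeov] -> 10 lines: bjske sra pmmfy dtruv wxeov extw xpzj rfvki sia kvrv
Hunk 3: at line 1 remove [sra,pmmfy,dtruv] add [qgd,mks] -> 9 lines: bjske qgd mks wxeov extw xpzj rfvki sia kvrv
Hunk 4: at line 4 remove [xpzj] add [qxa] -> 9 lines: bjske qgd mks wxeov extw qxa rfvki sia kvrv
Hunk 5: at line 4 remove [extw] add [kkg,rrvr,wlca] -> 11 lines: bjske qgd mks wxeov kkg rrvr wlca qxa rfvki sia kvrv
Final line 6: rrvr

Answer: rrvr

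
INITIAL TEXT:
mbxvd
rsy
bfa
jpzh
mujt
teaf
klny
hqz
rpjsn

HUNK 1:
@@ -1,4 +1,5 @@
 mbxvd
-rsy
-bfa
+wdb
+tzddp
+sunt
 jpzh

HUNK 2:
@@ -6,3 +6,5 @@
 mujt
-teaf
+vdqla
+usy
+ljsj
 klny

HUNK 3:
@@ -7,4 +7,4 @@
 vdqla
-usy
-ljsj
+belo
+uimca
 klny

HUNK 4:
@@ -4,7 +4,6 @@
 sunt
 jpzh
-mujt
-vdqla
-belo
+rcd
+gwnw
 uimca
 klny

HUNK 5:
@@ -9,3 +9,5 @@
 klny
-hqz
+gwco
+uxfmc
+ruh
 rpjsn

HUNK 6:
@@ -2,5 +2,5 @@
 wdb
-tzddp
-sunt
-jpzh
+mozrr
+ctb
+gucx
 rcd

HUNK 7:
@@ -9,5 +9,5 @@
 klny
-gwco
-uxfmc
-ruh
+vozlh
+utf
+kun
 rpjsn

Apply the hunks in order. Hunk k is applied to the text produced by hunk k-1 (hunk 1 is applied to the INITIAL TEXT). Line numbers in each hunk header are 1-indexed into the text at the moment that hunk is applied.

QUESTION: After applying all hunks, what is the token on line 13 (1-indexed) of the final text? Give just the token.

Answer: rpjsn

Derivation:
Hunk 1: at line 1 remove [rsy,bfa] add [wdb,tzddp,sunt] -> 10 lines: mbxvd wdb tzddp sunt jpzh mujt teaf klny hqz rpjsn
Hunk 2: at line 6 remove [teaf] add [vdqla,usy,ljsj] -> 12 lines: mbxvd wdb tzddp sunt jpzh mujt vdqla usy ljsj klny hqz rpjsn
Hunk 3: at line 7 remove [usy,ljsj] add [belo,uimca] -> 12 lines: mbxvd wdb tzddp sunt jpzh mujt vdqla belo uimca klny hqz rpjsn
Hunk 4: at line 4 remove [mujt,vdqla,belo] add [rcd,gwnw] -> 11 lines: mbxvd wdb tzddp sunt jpzh rcd gwnw uimca klny hqz rpjsn
Hunk 5: at line 9 remove [hqz] add [gwco,uxfmc,ruh] -> 13 lines: mbxvd wdb tzddp sunt jpzh rcd gwnw uimca klny gwco uxfmc ruh rpjsn
Hunk 6: at line 2 remove [tzddp,sunt,jpzh] add [mozrr,ctb,gucx] -> 13 lines: mbxvd wdb mozrr ctb gucx rcd gwnw uimca klny gwco uxfmc ruh rpjsn
Hunk 7: at line 9 remove [gwco,uxfmc,ruh] add [vozlh,utf,kun] -> 13 lines: mbxvd wdb mozrr ctb gucx rcd gwnw uimca klny vozlh utf kun rpjsn
Final line 13: rpjsn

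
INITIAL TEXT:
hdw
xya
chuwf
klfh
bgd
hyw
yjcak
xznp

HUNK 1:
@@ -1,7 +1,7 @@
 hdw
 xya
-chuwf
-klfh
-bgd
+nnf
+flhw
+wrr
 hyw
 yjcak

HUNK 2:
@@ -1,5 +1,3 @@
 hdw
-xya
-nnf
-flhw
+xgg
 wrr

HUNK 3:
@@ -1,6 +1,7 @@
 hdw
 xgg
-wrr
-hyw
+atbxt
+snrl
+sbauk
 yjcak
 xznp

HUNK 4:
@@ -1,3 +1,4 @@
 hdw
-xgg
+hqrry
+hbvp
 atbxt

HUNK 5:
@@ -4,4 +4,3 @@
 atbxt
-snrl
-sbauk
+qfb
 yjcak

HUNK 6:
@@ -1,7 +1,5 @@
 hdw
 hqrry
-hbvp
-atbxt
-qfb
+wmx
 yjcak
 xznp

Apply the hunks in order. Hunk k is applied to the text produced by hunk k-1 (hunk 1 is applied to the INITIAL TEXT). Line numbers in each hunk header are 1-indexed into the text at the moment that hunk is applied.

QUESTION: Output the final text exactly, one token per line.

Answer: hdw
hqrry
wmx
yjcak
xznp

Derivation:
Hunk 1: at line 1 remove [chuwf,klfh,bgd] add [nnf,flhw,wrr] -> 8 lines: hdw xya nnf flhw wrr hyw yjcak xznp
Hunk 2: at line 1 remove [xya,nnf,flhw] add [xgg] -> 6 lines: hdw xgg wrr hyw yjcak xznp
Hunk 3: at line 1 remove [wrr,hyw] add [atbxt,snrl,sbauk] -> 7 lines: hdw xgg atbxt snrl sbauk yjcak xznp
Hunk 4: at line 1 remove [xgg] add [hqrry,hbvp] -> 8 lines: hdw hqrry hbvp atbxt snrl sbauk yjcak xznp
Hunk 5: at line 4 remove [snrl,sbauk] add [qfb] -> 7 lines: hdw hqrry hbvp atbxt qfb yjcak xznp
Hunk 6: at line 1 remove [hbvp,atbxt,qfb] add [wmx] -> 5 lines: hdw hqrry wmx yjcak xznp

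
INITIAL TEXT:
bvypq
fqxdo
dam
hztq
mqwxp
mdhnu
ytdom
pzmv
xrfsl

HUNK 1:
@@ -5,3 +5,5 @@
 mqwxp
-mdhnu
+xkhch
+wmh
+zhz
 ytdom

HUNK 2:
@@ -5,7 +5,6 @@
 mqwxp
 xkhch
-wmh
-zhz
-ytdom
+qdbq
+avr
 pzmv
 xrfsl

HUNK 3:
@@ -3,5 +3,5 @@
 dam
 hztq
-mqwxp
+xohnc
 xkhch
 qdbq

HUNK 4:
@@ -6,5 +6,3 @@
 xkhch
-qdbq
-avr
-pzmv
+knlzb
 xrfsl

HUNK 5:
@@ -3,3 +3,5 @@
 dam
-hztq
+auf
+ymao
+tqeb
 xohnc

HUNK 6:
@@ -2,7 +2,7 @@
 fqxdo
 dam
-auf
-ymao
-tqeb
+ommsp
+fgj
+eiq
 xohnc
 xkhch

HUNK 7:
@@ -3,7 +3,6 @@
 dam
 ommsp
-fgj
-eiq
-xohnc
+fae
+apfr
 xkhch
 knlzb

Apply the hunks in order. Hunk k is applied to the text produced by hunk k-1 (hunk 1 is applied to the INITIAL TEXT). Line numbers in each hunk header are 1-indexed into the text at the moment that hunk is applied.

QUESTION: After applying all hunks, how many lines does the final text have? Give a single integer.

Answer: 9

Derivation:
Hunk 1: at line 5 remove [mdhnu] add [xkhch,wmh,zhz] -> 11 lines: bvypq fqxdo dam hztq mqwxp xkhch wmh zhz ytdom pzmv xrfsl
Hunk 2: at line 5 remove [wmh,zhz,ytdom] add [qdbq,avr] -> 10 lines: bvypq fqxdo dam hztq mqwxp xkhch qdbq avr pzmv xrfsl
Hunk 3: at line 3 remove [mqwxp] add [xohnc] -> 10 lines: bvypq fqxdo dam hztq xohnc xkhch qdbq avr pzmv xrfsl
Hunk 4: at line 6 remove [qdbq,avr,pzmv] add [knlzb] -> 8 lines: bvypq fqxdo dam hztq xohnc xkhch knlzb xrfsl
Hunk 5: at line 3 remove [hztq] add [auf,ymao,tqeb] -> 10 lines: bvypq fqxdo dam auf ymao tqeb xohnc xkhch knlzb xrfsl
Hunk 6: at line 2 remove [auf,ymao,tqeb] add [ommsp,fgj,eiq] -> 10 lines: bvypq fqxdo dam ommsp fgj eiq xohnc xkhch knlzb xrfsl
Hunk 7: at line 3 remove [fgj,eiq,xohnc] add [fae,apfr] -> 9 lines: bvypq fqxdo dam ommsp fae apfr xkhch knlzb xrfsl
Final line count: 9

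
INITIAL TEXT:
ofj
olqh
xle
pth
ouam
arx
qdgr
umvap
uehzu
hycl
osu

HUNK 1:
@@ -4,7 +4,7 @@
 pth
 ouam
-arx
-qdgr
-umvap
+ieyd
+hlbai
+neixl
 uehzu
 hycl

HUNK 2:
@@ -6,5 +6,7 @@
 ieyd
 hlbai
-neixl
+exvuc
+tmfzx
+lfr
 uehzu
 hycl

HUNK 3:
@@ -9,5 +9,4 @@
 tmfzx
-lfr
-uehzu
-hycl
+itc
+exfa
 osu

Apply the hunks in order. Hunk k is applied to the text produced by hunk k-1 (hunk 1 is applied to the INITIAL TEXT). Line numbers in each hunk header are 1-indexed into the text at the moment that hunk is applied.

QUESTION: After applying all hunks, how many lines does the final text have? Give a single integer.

Answer: 12

Derivation:
Hunk 1: at line 4 remove [arx,qdgr,umvap] add [ieyd,hlbai,neixl] -> 11 lines: ofj olqh xle pth ouam ieyd hlbai neixl uehzu hycl osu
Hunk 2: at line 6 remove [neixl] add [exvuc,tmfzx,lfr] -> 13 lines: ofj olqh xle pth ouam ieyd hlbai exvuc tmfzx lfr uehzu hycl osu
Hunk 3: at line 9 remove [lfr,uehzu,hycl] add [itc,exfa] -> 12 lines: ofj olqh xle pth ouam ieyd hlbai exvuc tmfzx itc exfa osu
Final line count: 12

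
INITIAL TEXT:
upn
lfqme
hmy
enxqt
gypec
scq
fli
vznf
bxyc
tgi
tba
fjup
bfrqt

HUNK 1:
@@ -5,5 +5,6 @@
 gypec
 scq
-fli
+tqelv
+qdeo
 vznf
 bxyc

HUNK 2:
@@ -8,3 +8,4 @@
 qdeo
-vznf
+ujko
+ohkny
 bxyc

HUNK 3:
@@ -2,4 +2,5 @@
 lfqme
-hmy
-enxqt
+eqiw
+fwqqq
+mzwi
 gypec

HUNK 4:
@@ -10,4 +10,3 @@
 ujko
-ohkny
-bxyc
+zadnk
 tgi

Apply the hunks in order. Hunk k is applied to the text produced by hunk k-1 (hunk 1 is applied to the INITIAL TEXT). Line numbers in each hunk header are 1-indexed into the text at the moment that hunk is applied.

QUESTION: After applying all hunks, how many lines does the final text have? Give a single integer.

Answer: 15

Derivation:
Hunk 1: at line 5 remove [fli] add [tqelv,qdeo] -> 14 lines: upn lfqme hmy enxqt gypec scq tqelv qdeo vznf bxyc tgi tba fjup bfrqt
Hunk 2: at line 8 remove [vznf] add [ujko,ohkny] -> 15 lines: upn lfqme hmy enxqt gypec scq tqelv qdeo ujko ohkny bxyc tgi tba fjup bfrqt
Hunk 3: at line 2 remove [hmy,enxqt] add [eqiw,fwqqq,mzwi] -> 16 lines: upn lfqme eqiw fwqqq mzwi gypec scq tqelv qdeo ujko ohkny bxyc tgi tba fjup bfrqt
Hunk 4: at line 10 remove [ohkny,bxyc] add [zadnk] -> 15 lines: upn lfqme eqiw fwqqq mzwi gypec scq tqelv qdeo ujko zadnk tgi tba fjup bfrqt
Final line count: 15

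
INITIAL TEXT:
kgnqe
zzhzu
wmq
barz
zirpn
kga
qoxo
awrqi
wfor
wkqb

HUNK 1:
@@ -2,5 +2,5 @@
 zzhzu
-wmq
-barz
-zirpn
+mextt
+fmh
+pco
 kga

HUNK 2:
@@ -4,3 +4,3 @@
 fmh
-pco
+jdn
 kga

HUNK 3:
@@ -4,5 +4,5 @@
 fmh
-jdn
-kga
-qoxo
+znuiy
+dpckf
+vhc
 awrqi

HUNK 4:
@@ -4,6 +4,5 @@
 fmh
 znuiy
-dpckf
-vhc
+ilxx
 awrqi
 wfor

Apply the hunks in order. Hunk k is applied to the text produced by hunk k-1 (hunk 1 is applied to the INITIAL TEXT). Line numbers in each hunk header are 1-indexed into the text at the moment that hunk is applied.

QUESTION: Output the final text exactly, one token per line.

Answer: kgnqe
zzhzu
mextt
fmh
znuiy
ilxx
awrqi
wfor
wkqb

Derivation:
Hunk 1: at line 2 remove [wmq,barz,zirpn] add [mextt,fmh,pco] -> 10 lines: kgnqe zzhzu mextt fmh pco kga qoxo awrqi wfor wkqb
Hunk 2: at line 4 remove [pco] add [jdn] -> 10 lines: kgnqe zzhzu mextt fmh jdn kga qoxo awrqi wfor wkqb
Hunk 3: at line 4 remove [jdn,kga,qoxo] add [znuiy,dpckf,vhc] -> 10 lines: kgnqe zzhzu mextt fmh znuiy dpckf vhc awrqi wfor wkqb
Hunk 4: at line 4 remove [dpckf,vhc] add [ilxx] -> 9 lines: kgnqe zzhzu mextt fmh znuiy ilxx awrqi wfor wkqb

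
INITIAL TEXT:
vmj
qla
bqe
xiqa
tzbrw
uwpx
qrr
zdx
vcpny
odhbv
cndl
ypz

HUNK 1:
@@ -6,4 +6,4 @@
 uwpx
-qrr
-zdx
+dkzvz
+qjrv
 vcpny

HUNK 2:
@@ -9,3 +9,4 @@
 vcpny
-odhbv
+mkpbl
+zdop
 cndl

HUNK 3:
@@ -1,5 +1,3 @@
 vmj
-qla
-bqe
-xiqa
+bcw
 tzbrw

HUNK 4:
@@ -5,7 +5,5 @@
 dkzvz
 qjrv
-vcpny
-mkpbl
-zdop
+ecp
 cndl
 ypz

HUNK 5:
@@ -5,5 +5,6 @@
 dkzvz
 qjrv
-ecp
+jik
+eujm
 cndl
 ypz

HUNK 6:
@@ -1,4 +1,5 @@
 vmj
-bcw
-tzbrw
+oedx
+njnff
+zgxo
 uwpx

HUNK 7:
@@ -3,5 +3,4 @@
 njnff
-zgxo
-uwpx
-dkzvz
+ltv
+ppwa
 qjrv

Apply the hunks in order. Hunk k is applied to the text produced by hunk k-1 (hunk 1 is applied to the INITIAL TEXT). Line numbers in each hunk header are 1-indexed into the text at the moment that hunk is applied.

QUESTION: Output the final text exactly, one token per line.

Hunk 1: at line 6 remove [qrr,zdx] add [dkzvz,qjrv] -> 12 lines: vmj qla bqe xiqa tzbrw uwpx dkzvz qjrv vcpny odhbv cndl ypz
Hunk 2: at line 9 remove [odhbv] add [mkpbl,zdop] -> 13 lines: vmj qla bqe xiqa tzbrw uwpx dkzvz qjrv vcpny mkpbl zdop cndl ypz
Hunk 3: at line 1 remove [qla,bqe,xiqa] add [bcw] -> 11 lines: vmj bcw tzbrw uwpx dkzvz qjrv vcpny mkpbl zdop cndl ypz
Hunk 4: at line 5 remove [vcpny,mkpbl,zdop] add [ecp] -> 9 lines: vmj bcw tzbrw uwpx dkzvz qjrv ecp cndl ypz
Hunk 5: at line 5 remove [ecp] add [jik,eujm] -> 10 lines: vmj bcw tzbrw uwpx dkzvz qjrv jik eujm cndl ypz
Hunk 6: at line 1 remove [bcw,tzbrw] add [oedx,njnff,zgxo] -> 11 lines: vmj oedx njnff zgxo uwpx dkzvz qjrv jik eujm cndl ypz
Hunk 7: at line 3 remove [zgxo,uwpx,dkzvz] add [ltv,ppwa] -> 10 lines: vmj oedx njnff ltv ppwa qjrv jik eujm cndl ypz

Answer: vmj
oedx
njnff
ltv
ppwa
qjrv
jik
eujm
cndl
ypz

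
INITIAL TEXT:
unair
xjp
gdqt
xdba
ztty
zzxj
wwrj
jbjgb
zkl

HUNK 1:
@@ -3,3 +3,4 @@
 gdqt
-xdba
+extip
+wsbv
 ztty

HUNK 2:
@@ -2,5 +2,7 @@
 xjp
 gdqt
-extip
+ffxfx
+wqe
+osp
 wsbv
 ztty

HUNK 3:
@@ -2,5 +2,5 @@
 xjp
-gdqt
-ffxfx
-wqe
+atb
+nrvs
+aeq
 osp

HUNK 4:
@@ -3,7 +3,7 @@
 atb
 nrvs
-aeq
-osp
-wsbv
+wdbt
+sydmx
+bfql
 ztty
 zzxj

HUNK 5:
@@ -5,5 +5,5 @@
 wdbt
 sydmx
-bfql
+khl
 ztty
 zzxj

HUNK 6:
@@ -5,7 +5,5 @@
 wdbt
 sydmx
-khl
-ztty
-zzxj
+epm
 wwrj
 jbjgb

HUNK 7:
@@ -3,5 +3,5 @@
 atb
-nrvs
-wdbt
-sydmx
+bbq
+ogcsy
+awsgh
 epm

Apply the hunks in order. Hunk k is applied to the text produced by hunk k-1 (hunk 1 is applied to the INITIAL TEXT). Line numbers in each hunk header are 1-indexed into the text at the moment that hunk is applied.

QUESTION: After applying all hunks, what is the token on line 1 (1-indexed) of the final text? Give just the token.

Answer: unair

Derivation:
Hunk 1: at line 3 remove [xdba] add [extip,wsbv] -> 10 lines: unair xjp gdqt extip wsbv ztty zzxj wwrj jbjgb zkl
Hunk 2: at line 2 remove [extip] add [ffxfx,wqe,osp] -> 12 lines: unair xjp gdqt ffxfx wqe osp wsbv ztty zzxj wwrj jbjgb zkl
Hunk 3: at line 2 remove [gdqt,ffxfx,wqe] add [atb,nrvs,aeq] -> 12 lines: unair xjp atb nrvs aeq osp wsbv ztty zzxj wwrj jbjgb zkl
Hunk 4: at line 3 remove [aeq,osp,wsbv] add [wdbt,sydmx,bfql] -> 12 lines: unair xjp atb nrvs wdbt sydmx bfql ztty zzxj wwrj jbjgb zkl
Hunk 5: at line 5 remove [bfql] add [khl] -> 12 lines: unair xjp atb nrvs wdbt sydmx khl ztty zzxj wwrj jbjgb zkl
Hunk 6: at line 5 remove [khl,ztty,zzxj] add [epm] -> 10 lines: unair xjp atb nrvs wdbt sydmx epm wwrj jbjgb zkl
Hunk 7: at line 3 remove [nrvs,wdbt,sydmx] add [bbq,ogcsy,awsgh] -> 10 lines: unair xjp atb bbq ogcsy awsgh epm wwrj jbjgb zkl
Final line 1: unair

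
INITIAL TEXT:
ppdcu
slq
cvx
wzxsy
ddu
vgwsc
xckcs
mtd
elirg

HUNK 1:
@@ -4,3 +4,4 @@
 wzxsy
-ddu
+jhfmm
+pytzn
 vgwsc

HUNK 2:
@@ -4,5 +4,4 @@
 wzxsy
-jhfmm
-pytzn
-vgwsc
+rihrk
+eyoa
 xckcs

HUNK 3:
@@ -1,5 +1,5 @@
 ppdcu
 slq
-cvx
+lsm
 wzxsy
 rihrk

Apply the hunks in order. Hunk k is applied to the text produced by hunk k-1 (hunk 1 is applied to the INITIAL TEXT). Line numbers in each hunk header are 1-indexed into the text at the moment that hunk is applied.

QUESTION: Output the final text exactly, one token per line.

Hunk 1: at line 4 remove [ddu] add [jhfmm,pytzn] -> 10 lines: ppdcu slq cvx wzxsy jhfmm pytzn vgwsc xckcs mtd elirg
Hunk 2: at line 4 remove [jhfmm,pytzn,vgwsc] add [rihrk,eyoa] -> 9 lines: ppdcu slq cvx wzxsy rihrk eyoa xckcs mtd elirg
Hunk 3: at line 1 remove [cvx] add [lsm] -> 9 lines: ppdcu slq lsm wzxsy rihrk eyoa xckcs mtd elirg

Answer: ppdcu
slq
lsm
wzxsy
rihrk
eyoa
xckcs
mtd
elirg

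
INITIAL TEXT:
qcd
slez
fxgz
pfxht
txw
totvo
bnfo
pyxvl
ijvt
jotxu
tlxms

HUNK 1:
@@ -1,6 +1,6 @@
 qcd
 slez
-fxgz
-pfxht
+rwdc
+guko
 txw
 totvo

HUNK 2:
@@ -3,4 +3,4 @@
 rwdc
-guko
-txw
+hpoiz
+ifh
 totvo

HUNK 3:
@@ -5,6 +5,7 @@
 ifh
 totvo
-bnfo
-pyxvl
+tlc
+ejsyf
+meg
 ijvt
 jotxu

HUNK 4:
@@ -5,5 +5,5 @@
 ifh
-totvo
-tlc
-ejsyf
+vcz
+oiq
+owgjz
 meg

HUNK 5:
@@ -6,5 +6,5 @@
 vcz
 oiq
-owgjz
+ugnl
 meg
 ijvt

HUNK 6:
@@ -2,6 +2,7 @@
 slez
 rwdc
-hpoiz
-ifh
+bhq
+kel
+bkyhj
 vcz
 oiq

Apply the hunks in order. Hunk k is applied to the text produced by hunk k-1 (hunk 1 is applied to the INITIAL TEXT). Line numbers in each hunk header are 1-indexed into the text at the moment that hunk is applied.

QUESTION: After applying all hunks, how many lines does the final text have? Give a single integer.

Answer: 13

Derivation:
Hunk 1: at line 1 remove [fxgz,pfxht] add [rwdc,guko] -> 11 lines: qcd slez rwdc guko txw totvo bnfo pyxvl ijvt jotxu tlxms
Hunk 2: at line 3 remove [guko,txw] add [hpoiz,ifh] -> 11 lines: qcd slez rwdc hpoiz ifh totvo bnfo pyxvl ijvt jotxu tlxms
Hunk 3: at line 5 remove [bnfo,pyxvl] add [tlc,ejsyf,meg] -> 12 lines: qcd slez rwdc hpoiz ifh totvo tlc ejsyf meg ijvt jotxu tlxms
Hunk 4: at line 5 remove [totvo,tlc,ejsyf] add [vcz,oiq,owgjz] -> 12 lines: qcd slez rwdc hpoiz ifh vcz oiq owgjz meg ijvt jotxu tlxms
Hunk 5: at line 6 remove [owgjz] add [ugnl] -> 12 lines: qcd slez rwdc hpoiz ifh vcz oiq ugnl meg ijvt jotxu tlxms
Hunk 6: at line 2 remove [hpoiz,ifh] add [bhq,kel,bkyhj] -> 13 lines: qcd slez rwdc bhq kel bkyhj vcz oiq ugnl meg ijvt jotxu tlxms
Final line count: 13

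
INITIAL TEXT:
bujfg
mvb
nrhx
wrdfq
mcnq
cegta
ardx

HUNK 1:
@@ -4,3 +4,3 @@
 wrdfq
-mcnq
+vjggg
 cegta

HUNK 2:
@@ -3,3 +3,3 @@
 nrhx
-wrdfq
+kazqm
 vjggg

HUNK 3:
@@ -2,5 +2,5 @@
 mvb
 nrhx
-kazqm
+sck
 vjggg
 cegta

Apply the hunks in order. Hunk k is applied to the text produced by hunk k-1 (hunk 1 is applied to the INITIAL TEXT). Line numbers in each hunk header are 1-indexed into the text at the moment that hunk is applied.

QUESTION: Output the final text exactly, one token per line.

Answer: bujfg
mvb
nrhx
sck
vjggg
cegta
ardx

Derivation:
Hunk 1: at line 4 remove [mcnq] add [vjggg] -> 7 lines: bujfg mvb nrhx wrdfq vjggg cegta ardx
Hunk 2: at line 3 remove [wrdfq] add [kazqm] -> 7 lines: bujfg mvb nrhx kazqm vjggg cegta ardx
Hunk 3: at line 2 remove [kazqm] add [sck] -> 7 lines: bujfg mvb nrhx sck vjggg cegta ardx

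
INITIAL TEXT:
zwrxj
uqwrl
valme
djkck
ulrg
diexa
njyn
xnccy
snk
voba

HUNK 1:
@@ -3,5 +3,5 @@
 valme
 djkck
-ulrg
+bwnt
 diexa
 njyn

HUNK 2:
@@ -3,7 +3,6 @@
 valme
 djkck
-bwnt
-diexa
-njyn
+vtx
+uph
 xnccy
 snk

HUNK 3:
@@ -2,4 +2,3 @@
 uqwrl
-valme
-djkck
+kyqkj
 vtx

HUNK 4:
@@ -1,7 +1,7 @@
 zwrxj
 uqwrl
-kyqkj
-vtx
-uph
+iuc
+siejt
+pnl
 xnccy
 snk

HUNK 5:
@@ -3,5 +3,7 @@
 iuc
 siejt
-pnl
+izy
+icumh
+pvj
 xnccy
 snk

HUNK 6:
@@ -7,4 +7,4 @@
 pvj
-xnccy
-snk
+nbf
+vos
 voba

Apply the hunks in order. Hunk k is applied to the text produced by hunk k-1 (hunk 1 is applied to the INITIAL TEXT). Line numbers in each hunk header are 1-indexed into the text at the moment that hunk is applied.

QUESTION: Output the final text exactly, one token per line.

Answer: zwrxj
uqwrl
iuc
siejt
izy
icumh
pvj
nbf
vos
voba

Derivation:
Hunk 1: at line 3 remove [ulrg] add [bwnt] -> 10 lines: zwrxj uqwrl valme djkck bwnt diexa njyn xnccy snk voba
Hunk 2: at line 3 remove [bwnt,diexa,njyn] add [vtx,uph] -> 9 lines: zwrxj uqwrl valme djkck vtx uph xnccy snk voba
Hunk 3: at line 2 remove [valme,djkck] add [kyqkj] -> 8 lines: zwrxj uqwrl kyqkj vtx uph xnccy snk voba
Hunk 4: at line 1 remove [kyqkj,vtx,uph] add [iuc,siejt,pnl] -> 8 lines: zwrxj uqwrl iuc siejt pnl xnccy snk voba
Hunk 5: at line 3 remove [pnl] add [izy,icumh,pvj] -> 10 lines: zwrxj uqwrl iuc siejt izy icumh pvj xnccy snk voba
Hunk 6: at line 7 remove [xnccy,snk] add [nbf,vos] -> 10 lines: zwrxj uqwrl iuc siejt izy icumh pvj nbf vos voba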